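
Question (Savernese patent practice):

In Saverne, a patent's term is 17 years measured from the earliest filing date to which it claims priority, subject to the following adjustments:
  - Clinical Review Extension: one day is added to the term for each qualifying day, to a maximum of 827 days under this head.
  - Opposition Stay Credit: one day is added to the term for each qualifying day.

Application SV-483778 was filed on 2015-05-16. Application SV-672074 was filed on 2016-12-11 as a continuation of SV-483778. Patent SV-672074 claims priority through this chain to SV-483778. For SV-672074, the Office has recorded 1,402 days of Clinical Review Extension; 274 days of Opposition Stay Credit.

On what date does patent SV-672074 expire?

Earliest priority filing: 16 May 2015.
Base term: 16 May 2015 + 17 years → 16 May 2032.
Clinical Review Extension: 1402 days claimed exceeds the 827-day cap, so +827 days → 21 August 2034.
Opposition Stay Credit: +274 days → 22 May 2035.

2035-05-22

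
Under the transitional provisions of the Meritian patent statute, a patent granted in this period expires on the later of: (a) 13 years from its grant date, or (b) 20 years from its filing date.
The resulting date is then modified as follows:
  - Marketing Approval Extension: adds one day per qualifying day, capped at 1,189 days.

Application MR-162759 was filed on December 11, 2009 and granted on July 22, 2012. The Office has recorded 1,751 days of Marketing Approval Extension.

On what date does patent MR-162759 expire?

2033-03-14

(a) grant + 13 years → 22 July 2025.
(b) filing + 20 years → 11 December 2029.
Later of the two: 11 December 2029.
Marketing Approval Extension: 1751 days claimed exceeds the 1189-day cap, so +1189 days → 14 March 2033.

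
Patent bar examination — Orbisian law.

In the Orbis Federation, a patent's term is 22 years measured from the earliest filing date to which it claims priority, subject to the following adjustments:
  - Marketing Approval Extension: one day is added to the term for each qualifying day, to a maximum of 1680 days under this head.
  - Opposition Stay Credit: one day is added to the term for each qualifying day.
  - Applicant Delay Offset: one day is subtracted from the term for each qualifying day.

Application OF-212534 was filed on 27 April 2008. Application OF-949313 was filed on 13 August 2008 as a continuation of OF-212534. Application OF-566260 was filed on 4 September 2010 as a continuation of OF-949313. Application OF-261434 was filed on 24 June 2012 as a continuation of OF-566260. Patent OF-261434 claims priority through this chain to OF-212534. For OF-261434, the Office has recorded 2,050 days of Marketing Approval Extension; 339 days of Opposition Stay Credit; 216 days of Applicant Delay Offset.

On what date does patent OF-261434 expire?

April 4, 2035

Earliest priority filing: 27 April 2008.
Base term: 27 April 2008 + 22 years → 27 April 2030.
Marketing Approval Extension: 2050 days claimed exceeds the 1680-day cap, so +1680 days → 2 December 2034.
Opposition Stay Credit: +339 days → 6 November 2035.
Applicant Delay Offset: −216 days → 4 April 2035.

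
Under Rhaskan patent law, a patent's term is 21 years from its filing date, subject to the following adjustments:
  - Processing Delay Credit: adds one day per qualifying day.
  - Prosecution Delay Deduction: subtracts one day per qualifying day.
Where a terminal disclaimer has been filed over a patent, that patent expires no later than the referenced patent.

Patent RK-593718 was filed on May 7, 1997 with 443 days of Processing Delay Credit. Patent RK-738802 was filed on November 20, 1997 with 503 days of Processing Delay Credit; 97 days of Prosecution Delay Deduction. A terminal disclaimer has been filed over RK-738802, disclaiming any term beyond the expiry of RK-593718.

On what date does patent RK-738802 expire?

2019-07-24

Natural term of RK-738802:
  Base: filing + 21 years → 20 November 2018.
  Processing Delay Credit: +503 days → 6 April 2020.
  Prosecution Delay Deduction: −97 days → 31 December 2019.
Expiry of referenced patent RK-593718:
  Base: filing + 21 years → 7 May 2018.
  Processing Delay Credit: +443 days → 24 July 2019.
Terminal disclaimer: RK-738802 expires on the earlier of 31 December 2019 and 24 July 2019.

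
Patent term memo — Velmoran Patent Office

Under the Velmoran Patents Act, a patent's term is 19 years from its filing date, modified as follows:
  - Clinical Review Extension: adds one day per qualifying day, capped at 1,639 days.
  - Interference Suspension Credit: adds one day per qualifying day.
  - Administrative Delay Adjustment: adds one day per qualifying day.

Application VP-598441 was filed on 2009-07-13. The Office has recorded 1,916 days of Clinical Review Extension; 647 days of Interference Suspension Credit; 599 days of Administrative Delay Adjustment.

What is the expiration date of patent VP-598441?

Base term: filing date + 19 years → 13 July 2028.
Clinical Review Extension: 1916 days claimed exceeds the 1639-day cap, so +1639 days → 7 January 2033.
Interference Suspension Credit: +647 days → 16 October 2034.
Administrative Delay Adjustment: +599 days → 6 June 2036.

2036-06-06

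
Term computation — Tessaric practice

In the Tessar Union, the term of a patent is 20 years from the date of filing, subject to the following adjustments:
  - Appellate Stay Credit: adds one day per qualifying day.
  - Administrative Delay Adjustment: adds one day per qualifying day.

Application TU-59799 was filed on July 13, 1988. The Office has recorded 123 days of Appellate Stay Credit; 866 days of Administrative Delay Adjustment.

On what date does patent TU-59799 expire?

Base term: filing date + 20 years → 13 July 2008.
Appellate Stay Credit: +123 days → 13 November 2008.
Administrative Delay Adjustment: +866 days → 29 March 2011.

2011-03-29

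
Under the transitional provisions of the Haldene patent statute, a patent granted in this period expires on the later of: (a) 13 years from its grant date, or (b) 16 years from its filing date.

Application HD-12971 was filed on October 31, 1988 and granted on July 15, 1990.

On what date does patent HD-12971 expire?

(a) grant + 13 years → 15 July 2003.
(b) filing + 16 years → 31 October 2004.
Later of the two: 31 October 2004.

October 31, 2004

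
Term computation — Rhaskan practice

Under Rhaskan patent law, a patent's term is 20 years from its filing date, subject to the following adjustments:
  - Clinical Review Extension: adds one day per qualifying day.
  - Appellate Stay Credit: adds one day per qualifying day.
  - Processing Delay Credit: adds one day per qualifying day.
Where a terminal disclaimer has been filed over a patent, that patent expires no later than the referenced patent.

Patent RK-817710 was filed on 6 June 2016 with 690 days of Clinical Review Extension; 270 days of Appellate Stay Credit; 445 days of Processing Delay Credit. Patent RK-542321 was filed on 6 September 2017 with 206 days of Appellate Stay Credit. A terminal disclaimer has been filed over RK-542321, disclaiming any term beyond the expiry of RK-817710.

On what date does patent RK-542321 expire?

2038-03-31

Natural term of RK-542321:
  Base: filing + 20 years → 6 September 2037.
  Appellate Stay Credit: +206 days → 31 March 2038.
Expiry of referenced patent RK-817710:
  Base: filing + 20 years → 6 June 2036.
  Clinical Review Extension: +690 days → 27 April 2038.
  Appellate Stay Credit: +270 days → 22 January 2039.
  Processing Delay Credit: +445 days → 11 April 2040.
Terminal disclaimer: RK-542321 expires on the earlier of 31 March 2038 and 11 April 2040.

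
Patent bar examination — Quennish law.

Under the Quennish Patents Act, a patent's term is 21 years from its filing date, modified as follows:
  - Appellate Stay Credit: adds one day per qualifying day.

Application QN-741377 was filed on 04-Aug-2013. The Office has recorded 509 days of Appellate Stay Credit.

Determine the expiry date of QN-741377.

December 26, 2035

Base term: filing date + 21 years → 4 August 2034.
Appellate Stay Credit: +509 days → 26 December 2035.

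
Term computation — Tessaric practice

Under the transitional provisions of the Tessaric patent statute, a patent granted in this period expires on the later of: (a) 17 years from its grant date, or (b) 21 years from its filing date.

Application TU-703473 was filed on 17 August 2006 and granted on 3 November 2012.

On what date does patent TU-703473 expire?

2029-11-03

(a) grant + 17 years → 3 November 2029.
(b) filing + 21 years → 17 August 2027.
Later of the two: 3 November 2029.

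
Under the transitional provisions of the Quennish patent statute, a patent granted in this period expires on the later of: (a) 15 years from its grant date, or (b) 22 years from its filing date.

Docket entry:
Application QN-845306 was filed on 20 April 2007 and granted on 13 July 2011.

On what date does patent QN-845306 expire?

April 20, 2029

(a) grant + 15 years → 13 July 2026.
(b) filing + 22 years → 20 April 2029.
Later of the two: 20 April 2029.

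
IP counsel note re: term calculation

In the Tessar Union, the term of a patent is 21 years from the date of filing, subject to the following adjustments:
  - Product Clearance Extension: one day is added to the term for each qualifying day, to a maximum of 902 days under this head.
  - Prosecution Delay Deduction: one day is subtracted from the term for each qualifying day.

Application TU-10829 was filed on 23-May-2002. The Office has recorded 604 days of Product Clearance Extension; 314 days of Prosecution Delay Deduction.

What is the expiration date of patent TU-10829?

Base term: filing date + 21 years → 23 May 2023.
Product Clearance Extension: 604 days (within the 902-day cap) → +604 days → 16 January 2025.
Prosecution Delay Deduction: −314 days → 8 March 2024.

2024-03-08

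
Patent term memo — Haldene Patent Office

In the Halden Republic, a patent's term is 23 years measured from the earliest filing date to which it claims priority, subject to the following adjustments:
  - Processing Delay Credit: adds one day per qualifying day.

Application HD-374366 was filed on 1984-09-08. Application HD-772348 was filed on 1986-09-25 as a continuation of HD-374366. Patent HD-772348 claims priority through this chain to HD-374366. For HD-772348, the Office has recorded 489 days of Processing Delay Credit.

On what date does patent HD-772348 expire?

Earliest priority filing: 8 September 1984.
Base term: 8 September 1984 + 23 years → 8 September 2007.
Processing Delay Credit: +489 days → 9 January 2009.

2009-01-09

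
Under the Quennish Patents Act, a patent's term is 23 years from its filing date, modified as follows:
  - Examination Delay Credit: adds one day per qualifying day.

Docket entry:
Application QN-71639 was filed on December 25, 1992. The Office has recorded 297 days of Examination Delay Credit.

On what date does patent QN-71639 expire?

Base term: filing date + 23 years → 25 December 2015.
Examination Delay Credit: +297 days → 17 October 2016.

2016-10-17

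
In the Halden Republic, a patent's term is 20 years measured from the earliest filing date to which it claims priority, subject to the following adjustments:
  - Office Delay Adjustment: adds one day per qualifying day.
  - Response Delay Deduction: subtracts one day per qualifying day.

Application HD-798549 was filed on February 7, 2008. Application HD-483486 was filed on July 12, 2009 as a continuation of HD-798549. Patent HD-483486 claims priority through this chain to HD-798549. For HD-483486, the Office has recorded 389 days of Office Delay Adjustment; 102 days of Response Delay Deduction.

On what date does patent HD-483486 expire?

2028-11-20

Earliest priority filing: 7 February 2008.
Base term: 7 February 2008 + 20 years → 7 February 2028.
Office Delay Adjustment: +389 days → 2 March 2029.
Response Delay Deduction: −102 days → 20 November 2028.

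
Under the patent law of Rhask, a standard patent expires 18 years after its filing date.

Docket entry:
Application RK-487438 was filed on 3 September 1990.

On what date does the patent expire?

Filing date + 18 years → 3 September 2008.

September 3, 2008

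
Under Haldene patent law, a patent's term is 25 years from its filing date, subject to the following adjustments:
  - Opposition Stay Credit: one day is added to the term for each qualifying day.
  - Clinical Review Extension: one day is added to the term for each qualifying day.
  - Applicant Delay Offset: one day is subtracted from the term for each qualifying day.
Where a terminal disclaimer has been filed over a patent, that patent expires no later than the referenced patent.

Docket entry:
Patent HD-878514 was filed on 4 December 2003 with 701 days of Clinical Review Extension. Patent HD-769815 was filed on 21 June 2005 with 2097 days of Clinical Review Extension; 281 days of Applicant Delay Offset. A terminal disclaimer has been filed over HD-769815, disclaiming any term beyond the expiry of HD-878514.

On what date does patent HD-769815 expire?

2030-11-05

Natural term of HD-769815:
  Base: filing + 25 years → 21 June 2030.
  Clinical Review Extension: +2097 days → 18 March 2036.
  Applicant Delay Offset: −281 days → 11 June 2035.
Expiry of referenced patent HD-878514:
  Base: filing + 25 years → 4 December 2028.
  Clinical Review Extension: +701 days → 5 November 2030.
Terminal disclaimer: HD-769815 expires on the earlier of 11 June 2035 and 5 November 2030.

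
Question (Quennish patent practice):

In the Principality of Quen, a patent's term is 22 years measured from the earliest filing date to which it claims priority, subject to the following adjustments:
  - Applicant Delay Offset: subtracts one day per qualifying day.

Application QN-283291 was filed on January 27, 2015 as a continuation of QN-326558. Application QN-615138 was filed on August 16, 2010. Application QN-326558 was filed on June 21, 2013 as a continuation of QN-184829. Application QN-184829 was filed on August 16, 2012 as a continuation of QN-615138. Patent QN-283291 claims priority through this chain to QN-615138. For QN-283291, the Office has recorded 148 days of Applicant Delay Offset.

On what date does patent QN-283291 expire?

Earliest priority filing: 16 August 2010.
Base term: 16 August 2010 + 22 years → 16 August 2032.
Applicant Delay Offset: −148 days → 21 March 2032.

2032-03-21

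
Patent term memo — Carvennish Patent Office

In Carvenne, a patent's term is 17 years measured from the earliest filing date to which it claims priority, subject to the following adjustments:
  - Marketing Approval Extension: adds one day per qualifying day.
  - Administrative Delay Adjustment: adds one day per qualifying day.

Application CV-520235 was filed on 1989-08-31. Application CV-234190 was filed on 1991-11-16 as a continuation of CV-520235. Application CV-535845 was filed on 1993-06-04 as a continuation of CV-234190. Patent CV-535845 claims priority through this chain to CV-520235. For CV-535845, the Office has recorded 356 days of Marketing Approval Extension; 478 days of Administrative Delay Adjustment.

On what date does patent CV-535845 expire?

2008-12-12

Earliest priority filing: 31 August 1989.
Base term: 31 August 1989 + 17 years → 31 August 2006.
Marketing Approval Extension: +356 days → 22 August 2007.
Administrative Delay Adjustment: +478 days → 12 December 2008.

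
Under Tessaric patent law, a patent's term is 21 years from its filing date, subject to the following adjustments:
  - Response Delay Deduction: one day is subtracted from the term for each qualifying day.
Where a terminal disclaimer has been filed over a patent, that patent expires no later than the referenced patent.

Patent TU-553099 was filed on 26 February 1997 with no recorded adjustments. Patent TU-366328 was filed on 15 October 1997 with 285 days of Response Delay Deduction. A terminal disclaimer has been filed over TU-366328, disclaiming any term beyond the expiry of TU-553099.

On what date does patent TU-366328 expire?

January 3, 2018

Natural term of TU-366328:
  Base: filing + 21 years → 15 October 2018.
  Response Delay Deduction: −285 days → 3 January 2018.
Expiry of referenced patent TU-553099:
  Base: filing + 21 years → 26 February 2018.
Terminal disclaimer: TU-366328 expires on the earlier of 3 January 2018 and 26 February 2018.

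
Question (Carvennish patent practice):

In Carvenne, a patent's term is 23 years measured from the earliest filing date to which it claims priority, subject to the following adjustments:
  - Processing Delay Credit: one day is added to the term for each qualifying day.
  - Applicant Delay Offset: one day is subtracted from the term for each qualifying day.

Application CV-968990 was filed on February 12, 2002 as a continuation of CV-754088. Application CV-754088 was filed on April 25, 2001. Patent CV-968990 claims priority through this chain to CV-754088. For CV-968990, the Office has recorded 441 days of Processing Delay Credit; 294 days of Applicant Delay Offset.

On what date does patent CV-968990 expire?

Earliest priority filing: 25 April 2001.
Base term: 25 April 2001 + 23 years → 25 April 2024.
Processing Delay Credit: +441 days → 10 July 2025.
Applicant Delay Offset: −294 days → 19 September 2024.

September 19, 2024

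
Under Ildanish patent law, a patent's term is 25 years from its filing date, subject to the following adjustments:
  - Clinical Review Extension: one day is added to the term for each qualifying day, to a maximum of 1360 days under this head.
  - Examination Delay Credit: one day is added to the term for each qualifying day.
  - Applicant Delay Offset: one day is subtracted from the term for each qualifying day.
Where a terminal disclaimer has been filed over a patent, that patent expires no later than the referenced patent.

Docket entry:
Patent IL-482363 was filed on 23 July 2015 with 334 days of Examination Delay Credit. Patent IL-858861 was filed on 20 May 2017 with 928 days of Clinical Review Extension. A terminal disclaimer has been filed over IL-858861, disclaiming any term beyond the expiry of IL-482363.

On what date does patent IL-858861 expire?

Natural term of IL-858861:
  Base: filing + 25 years → 20 May 2042.
  Clinical Review Extension: 928 days (within the 1360-day cap) → +928 days → 3 December 2044.
Expiry of referenced patent IL-482363:
  Base: filing + 25 years → 23 July 2040.
  Examination Delay Credit: +334 days → 22 June 2041.
Terminal disclaimer: IL-858861 expires on the earlier of 3 December 2044 and 22 June 2041.

2041-06-22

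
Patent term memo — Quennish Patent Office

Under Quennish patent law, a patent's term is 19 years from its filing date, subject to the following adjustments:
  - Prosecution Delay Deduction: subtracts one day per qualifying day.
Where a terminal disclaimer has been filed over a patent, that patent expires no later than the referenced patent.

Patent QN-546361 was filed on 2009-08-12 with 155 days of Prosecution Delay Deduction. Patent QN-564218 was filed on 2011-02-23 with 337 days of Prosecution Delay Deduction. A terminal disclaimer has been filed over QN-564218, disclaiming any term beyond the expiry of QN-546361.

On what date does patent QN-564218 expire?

Natural term of QN-564218:
  Base: filing + 19 years → 23 February 2030.
  Prosecution Delay Deduction: −337 days → 23 March 2029.
Expiry of referenced patent QN-546361:
  Base: filing + 19 years → 12 August 2028.
  Prosecution Delay Deduction: −155 days → 10 March 2028.
Terminal disclaimer: QN-564218 expires on the earlier of 23 March 2029 and 10 March 2028.

2028-03-10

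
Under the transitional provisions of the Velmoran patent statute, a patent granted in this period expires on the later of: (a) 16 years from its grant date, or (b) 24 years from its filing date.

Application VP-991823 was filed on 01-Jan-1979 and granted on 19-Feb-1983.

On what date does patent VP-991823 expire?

January 1, 2003

(a) grant + 16 years → 19 February 1999.
(b) filing + 24 years → 1 January 2003.
Later of the two: 1 January 2003.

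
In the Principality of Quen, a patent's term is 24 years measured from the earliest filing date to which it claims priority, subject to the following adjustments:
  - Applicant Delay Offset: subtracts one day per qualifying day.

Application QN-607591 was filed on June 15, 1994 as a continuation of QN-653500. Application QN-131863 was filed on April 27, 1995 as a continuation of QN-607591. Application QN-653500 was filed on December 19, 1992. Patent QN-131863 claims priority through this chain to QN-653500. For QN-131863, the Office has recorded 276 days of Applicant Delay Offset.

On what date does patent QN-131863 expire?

Earliest priority filing: 19 December 1992.
Base term: 19 December 1992 + 24 years → 19 December 2016.
Applicant Delay Offset: −276 days → 18 March 2016.

March 18, 2016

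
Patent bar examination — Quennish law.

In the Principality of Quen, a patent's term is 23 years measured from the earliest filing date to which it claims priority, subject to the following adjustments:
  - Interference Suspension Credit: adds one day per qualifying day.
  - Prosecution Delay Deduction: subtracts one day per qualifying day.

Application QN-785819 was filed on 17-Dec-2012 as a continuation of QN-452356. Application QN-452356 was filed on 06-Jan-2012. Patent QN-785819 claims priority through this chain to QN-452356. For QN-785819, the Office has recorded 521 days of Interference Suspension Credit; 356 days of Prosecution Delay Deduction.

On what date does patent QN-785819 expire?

2035-06-20

Earliest priority filing: 6 January 2012.
Base term: 6 January 2012 + 23 years → 6 January 2035.
Interference Suspension Credit: +521 days → 10 June 2036.
Prosecution Delay Deduction: −356 days → 20 June 2035.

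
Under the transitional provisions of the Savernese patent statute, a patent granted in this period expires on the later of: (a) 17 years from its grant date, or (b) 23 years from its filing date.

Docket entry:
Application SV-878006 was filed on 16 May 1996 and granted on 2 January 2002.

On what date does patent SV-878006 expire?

(a) grant + 17 years → 2 January 2019.
(b) filing + 23 years → 16 May 2019.
Later of the two: 16 May 2019.

2019-05-16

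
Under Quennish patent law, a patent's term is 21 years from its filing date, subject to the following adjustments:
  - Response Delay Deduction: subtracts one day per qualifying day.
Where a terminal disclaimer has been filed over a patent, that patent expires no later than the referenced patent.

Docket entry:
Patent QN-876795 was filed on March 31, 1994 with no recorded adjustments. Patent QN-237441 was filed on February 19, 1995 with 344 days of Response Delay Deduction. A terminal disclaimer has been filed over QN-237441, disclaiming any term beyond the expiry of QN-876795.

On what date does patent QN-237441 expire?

2015-03-12

Natural term of QN-237441:
  Base: filing + 21 years → 19 February 2016.
  Response Delay Deduction: −344 days → 12 March 2015.
Expiry of referenced patent QN-876795:
  Base: filing + 21 years → 31 March 2015.
Terminal disclaimer: QN-237441 expires on the earlier of 12 March 2015 and 31 March 2015.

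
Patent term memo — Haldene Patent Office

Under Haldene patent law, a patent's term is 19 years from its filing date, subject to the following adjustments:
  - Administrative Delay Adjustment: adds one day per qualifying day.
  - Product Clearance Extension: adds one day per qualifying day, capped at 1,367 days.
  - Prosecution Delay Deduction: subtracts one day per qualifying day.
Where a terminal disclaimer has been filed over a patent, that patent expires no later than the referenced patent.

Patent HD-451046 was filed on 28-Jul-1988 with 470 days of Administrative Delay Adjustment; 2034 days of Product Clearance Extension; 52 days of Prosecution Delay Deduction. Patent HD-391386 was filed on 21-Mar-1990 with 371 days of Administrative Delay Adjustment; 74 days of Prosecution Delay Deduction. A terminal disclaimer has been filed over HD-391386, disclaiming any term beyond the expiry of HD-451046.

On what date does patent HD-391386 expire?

2010-01-12

Natural term of HD-391386:
  Base: filing + 19 years → 21 March 2009.
  Administrative Delay Adjustment: +371 days → 27 March 2010.
  Prosecution Delay Deduction: −74 days → 12 January 2010.
Expiry of referenced patent HD-451046:
  Base: filing + 19 years → 28 July 2007.
  Administrative Delay Adjustment: +470 days → 9 November 2008.
  Product Clearance Extension: 2034 days claimed exceeds the 1367-day cap, so +1367 days → 7 August 2012.
  Prosecution Delay Deduction: −52 days → 16 June 2012.
Terminal disclaimer: HD-391386 expires on the earlier of 12 January 2010 and 16 June 2012.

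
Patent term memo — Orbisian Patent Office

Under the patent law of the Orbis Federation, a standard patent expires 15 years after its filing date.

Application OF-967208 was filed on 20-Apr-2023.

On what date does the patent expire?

Filing date + 15 years → 20 April 2038.

April 20, 2038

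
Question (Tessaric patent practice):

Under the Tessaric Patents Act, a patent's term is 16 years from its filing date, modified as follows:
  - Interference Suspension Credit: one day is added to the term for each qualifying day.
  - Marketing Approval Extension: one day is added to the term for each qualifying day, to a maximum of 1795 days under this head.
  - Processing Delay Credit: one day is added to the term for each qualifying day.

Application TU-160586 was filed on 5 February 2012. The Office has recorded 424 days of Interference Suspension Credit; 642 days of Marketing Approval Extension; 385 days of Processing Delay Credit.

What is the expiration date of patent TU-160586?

Base term: filing date + 16 years → 5 February 2028.
Interference Suspension Credit: +424 days → 4 April 2029.
Marketing Approval Extension: 642 days (within the 1795-day cap) → +642 days → 6 January 2031.
Processing Delay Credit: +385 days → 26 January 2032.

January 26, 2032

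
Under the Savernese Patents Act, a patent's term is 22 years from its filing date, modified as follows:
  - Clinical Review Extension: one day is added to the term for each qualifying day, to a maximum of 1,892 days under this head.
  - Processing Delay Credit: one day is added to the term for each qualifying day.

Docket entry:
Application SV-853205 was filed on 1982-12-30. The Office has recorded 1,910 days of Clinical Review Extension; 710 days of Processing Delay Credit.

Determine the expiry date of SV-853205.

Base term: filing date + 22 years → 30 December 2004.
Clinical Review Extension: 1910 days claimed exceeds the 1892-day cap, so +1892 days → 6 March 2010.
Processing Delay Credit: +710 days → 14 February 2012.

February 14, 2012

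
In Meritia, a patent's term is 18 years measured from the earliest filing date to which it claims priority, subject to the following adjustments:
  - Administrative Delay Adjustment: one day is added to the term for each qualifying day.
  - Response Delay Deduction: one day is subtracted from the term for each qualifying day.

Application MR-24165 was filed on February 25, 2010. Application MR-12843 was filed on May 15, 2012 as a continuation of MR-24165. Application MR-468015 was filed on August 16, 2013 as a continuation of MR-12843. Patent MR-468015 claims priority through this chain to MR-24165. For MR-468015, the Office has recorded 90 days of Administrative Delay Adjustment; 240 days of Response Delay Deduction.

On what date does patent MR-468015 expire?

Earliest priority filing: 25 February 2010.
Base term: 25 February 2010 + 18 years → 25 February 2028.
Administrative Delay Adjustment: +90 days → 25 May 2028.
Response Delay Deduction: −240 days → 28 September 2027.

September 28, 2027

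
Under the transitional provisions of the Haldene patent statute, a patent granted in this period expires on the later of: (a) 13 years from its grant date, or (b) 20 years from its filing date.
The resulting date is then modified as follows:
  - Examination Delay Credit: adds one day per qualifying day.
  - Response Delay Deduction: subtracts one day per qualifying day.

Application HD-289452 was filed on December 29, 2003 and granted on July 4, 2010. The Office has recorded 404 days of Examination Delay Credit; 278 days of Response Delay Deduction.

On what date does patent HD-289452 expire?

May 3, 2024

(a) grant + 13 years → 4 July 2023.
(b) filing + 20 years → 29 December 2023.
Later of the two: 29 December 2023.
Examination Delay Credit: +404 days → 5 February 2025.
Response Delay Deduction: −278 days → 3 May 2024.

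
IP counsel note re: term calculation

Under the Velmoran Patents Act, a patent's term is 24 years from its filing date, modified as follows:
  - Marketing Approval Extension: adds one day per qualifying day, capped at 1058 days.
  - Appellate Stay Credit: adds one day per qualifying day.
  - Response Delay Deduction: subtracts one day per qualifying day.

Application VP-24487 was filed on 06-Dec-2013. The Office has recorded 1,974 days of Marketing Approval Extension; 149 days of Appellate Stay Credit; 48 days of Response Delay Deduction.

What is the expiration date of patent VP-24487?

Base term: filing date + 24 years → 6 December 2037.
Marketing Approval Extension: 1974 days claimed exceeds the 1058-day cap, so +1058 days → 29 October 2040.
Appellate Stay Credit: +149 days → 27 March 2041.
Response Delay Deduction: −48 days → 7 February 2041.

2041-02-07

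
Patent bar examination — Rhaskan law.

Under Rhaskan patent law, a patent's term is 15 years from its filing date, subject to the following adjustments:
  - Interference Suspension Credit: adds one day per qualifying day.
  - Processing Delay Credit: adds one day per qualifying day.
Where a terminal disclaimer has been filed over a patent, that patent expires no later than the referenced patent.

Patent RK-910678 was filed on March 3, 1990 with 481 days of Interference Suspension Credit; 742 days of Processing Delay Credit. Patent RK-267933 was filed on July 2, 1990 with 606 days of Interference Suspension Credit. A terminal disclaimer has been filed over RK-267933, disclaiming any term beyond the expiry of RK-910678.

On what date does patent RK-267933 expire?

2007-02-28

Natural term of RK-267933:
  Base: filing + 15 years → 2 July 2005.
  Interference Suspension Credit: +606 days → 28 February 2007.
Expiry of referenced patent RK-910678:
  Base: filing + 15 years → 3 March 2005.
  Interference Suspension Credit: +481 days → 27 June 2006.
  Processing Delay Credit: +742 days → 8 July 2008.
Terminal disclaimer: RK-267933 expires on the earlier of 28 February 2007 and 8 July 2008.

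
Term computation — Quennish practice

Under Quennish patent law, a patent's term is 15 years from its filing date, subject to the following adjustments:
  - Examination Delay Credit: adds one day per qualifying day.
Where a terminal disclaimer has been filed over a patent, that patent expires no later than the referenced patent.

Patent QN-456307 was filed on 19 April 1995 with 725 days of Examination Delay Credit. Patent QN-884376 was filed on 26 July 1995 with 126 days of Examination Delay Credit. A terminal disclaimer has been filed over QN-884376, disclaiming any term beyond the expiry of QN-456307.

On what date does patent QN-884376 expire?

Natural term of QN-884376:
  Base: filing + 15 years → 26 July 2010.
  Examination Delay Credit: +126 days → 29 November 2010.
Expiry of referenced patent QN-456307:
  Base: filing + 15 years → 19 April 2010.
  Examination Delay Credit: +725 days → 13 April 2012.
Terminal disclaimer: QN-884376 expires on the earlier of 29 November 2010 and 13 April 2012.

2010-11-29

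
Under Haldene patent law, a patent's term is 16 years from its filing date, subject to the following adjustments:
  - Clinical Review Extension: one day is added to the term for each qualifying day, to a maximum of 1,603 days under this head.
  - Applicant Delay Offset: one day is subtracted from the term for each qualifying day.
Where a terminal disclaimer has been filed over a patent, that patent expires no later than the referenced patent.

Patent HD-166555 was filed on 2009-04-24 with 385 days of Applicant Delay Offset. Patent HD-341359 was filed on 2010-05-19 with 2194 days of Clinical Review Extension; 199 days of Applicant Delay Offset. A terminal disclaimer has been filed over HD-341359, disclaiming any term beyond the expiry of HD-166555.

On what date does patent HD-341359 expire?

Natural term of HD-341359:
  Base: filing + 16 years → 19 May 2026.
  Clinical Review Extension: 2194 days claimed exceeds the 1603-day cap, so +1603 days → 8 October 2030.
  Applicant Delay Offset: −199 days → 23 March 2030.
Expiry of referenced patent HD-166555:
  Base: filing + 16 years → 24 April 2025.
  Applicant Delay Offset: −385 days → 4 April 2024.
Terminal disclaimer: HD-341359 expires on the earlier of 23 March 2030 and 4 April 2024.

2024-04-04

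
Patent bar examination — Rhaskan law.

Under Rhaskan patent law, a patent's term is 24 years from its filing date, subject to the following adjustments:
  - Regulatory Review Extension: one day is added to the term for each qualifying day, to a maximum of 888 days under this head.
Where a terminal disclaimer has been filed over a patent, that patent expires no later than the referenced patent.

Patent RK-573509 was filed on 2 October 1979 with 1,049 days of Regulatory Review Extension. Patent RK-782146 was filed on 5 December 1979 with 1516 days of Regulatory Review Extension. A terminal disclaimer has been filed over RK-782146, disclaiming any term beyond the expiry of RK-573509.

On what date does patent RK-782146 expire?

March 8, 2006

Natural term of RK-782146:
  Base: filing + 24 years → 5 December 2003.
  Regulatory Review Extension: 1516 days claimed exceeds the 888-day cap, so +888 days → 11 May 2006.
Expiry of referenced patent RK-573509:
  Base: filing + 24 years → 2 October 2003.
  Regulatory Review Extension: 1049 days claimed exceeds the 888-day cap, so +888 days → 8 March 2006.
Terminal disclaimer: RK-782146 expires on the earlier of 11 May 2006 and 8 March 2006.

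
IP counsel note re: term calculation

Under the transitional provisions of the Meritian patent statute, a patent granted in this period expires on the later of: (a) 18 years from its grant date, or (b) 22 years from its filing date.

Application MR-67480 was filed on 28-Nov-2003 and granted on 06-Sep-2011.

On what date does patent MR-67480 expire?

September 6, 2029

(a) grant + 18 years → 6 September 2029.
(b) filing + 22 years → 28 November 2025.
Later of the two: 6 September 2029.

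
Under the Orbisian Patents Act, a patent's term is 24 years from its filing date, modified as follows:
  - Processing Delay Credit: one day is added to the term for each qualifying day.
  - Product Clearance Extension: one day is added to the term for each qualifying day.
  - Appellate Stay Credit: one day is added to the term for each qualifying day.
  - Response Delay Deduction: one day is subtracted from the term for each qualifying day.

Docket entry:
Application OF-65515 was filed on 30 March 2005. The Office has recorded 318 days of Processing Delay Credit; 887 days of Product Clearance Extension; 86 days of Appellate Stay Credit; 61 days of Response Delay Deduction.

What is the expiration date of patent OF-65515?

August 11, 2032

Base term: filing date + 24 years → 30 March 2029.
Processing Delay Credit: +318 days → 11 February 2030.
Product Clearance Extension: +887 days → 17 July 2032.
Appellate Stay Credit: +86 days → 11 October 2032.
Response Delay Deduction: −61 days → 11 August 2032.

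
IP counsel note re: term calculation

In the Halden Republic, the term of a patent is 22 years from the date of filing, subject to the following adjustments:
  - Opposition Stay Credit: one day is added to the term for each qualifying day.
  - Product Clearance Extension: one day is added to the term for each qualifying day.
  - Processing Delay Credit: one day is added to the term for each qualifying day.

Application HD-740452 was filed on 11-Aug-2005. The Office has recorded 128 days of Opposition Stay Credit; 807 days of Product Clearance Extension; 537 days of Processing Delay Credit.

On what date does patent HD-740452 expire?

Base term: filing date + 22 years → 11 August 2027.
Opposition Stay Credit: +128 days → 17 December 2027.
Product Clearance Extension: +807 days → 3 March 2030.
Processing Delay Credit: +537 days → 22 August 2031.

August 22, 2031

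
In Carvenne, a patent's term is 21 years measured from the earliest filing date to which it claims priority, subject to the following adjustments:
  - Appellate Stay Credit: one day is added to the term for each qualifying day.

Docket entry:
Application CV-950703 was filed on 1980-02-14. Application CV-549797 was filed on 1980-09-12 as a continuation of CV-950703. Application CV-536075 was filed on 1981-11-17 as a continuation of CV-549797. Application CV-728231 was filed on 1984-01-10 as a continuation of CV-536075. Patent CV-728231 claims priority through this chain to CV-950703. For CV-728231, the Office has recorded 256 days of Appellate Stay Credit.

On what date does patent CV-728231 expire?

Earliest priority filing: 14 February 1980.
Base term: 14 February 1980 + 21 years → 14 February 2001.
Appellate Stay Credit: +256 days → 28 October 2001.

2001-10-28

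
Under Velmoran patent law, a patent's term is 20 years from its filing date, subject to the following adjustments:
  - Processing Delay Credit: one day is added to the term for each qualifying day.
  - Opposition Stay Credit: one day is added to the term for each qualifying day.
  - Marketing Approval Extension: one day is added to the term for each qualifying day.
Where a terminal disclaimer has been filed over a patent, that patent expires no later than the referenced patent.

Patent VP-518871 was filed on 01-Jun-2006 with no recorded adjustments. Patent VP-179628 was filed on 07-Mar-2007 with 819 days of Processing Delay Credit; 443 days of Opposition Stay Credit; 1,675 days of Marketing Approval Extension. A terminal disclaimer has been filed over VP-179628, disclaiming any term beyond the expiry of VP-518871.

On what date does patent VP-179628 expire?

June 1, 2026

Natural term of VP-179628:
  Base: filing + 20 years → 7 March 2027.
  Processing Delay Credit: +819 days → 3 June 2029.
  Opposition Stay Credit: +443 days → 20 August 2030.
  Marketing Approval Extension: +1675 days → 22 March 2035.
Expiry of referenced patent VP-518871:
  Base: filing + 20 years → 1 June 2026.
Terminal disclaimer: VP-179628 expires on the earlier of 22 March 2035 and 1 June 2026.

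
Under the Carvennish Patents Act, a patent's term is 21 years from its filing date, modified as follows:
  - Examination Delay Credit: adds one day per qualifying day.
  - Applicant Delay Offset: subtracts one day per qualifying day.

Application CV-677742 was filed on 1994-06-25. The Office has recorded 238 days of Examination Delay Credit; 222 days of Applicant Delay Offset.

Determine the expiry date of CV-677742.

Base term: filing date + 21 years → 25 June 2015.
Examination Delay Credit: +238 days → 18 February 2016.
Applicant Delay Offset: −222 days → 11 July 2015.

2015-07-11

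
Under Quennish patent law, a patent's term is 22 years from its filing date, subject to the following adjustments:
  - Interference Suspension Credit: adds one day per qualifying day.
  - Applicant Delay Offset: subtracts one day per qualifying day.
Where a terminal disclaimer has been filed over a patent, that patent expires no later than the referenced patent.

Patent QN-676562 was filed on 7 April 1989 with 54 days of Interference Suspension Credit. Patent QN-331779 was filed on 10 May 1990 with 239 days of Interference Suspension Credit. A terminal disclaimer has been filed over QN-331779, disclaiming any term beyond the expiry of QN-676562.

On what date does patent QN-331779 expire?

Natural term of QN-331779:
  Base: filing + 22 years → 10 May 2012.
  Interference Suspension Credit: +239 days → 4 January 2013.
Expiry of referenced patent QN-676562:
  Base: filing + 22 years → 7 April 2011.
  Interference Suspension Credit: +54 days → 31 May 2011.
Terminal disclaimer: QN-331779 expires on the earlier of 4 January 2013 and 31 May 2011.

May 31, 2011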